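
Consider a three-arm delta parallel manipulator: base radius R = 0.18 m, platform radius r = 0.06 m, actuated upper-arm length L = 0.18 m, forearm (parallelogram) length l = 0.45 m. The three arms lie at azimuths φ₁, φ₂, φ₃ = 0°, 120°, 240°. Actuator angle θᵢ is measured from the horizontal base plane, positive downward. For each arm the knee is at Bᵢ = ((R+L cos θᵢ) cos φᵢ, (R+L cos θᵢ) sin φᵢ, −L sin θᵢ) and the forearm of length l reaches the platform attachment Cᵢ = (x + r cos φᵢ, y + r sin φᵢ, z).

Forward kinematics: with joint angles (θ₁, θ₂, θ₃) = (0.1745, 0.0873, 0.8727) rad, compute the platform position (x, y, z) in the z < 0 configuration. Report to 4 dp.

centre 1 = (0.2973·cos0.0°, 0.2973·sin0.0°, -0.0313) = (0.2973, 0.0000, -0.0313)
φ2=120.0°: virtual centre (-0.1497, 0.2592, -0.0157), radius l
centre 3 = (0.2357·cos240.0°, 0.2357·sin240.0°, -0.1379) = (-0.1178, -0.2041, -0.1379)
subtract pairs → two planes through P
plane₁₂: -0.8938x+0.5184y+0.0311z = 0.0005
det = 0.7953;  x = 0.0094+-0.1231z,  y = 0.0171+-0.2722z
sphere 1 gives Az²+Bz+C=0 with A=1.0892, B=0.1240, C=-0.1184;  B²−4AC=0.5310;  roots -0.3914, 0.2776;  negative root z = -0.3914
x = 0.0576, y = 0.1237

(0.0576, 0.1237, -0.3914)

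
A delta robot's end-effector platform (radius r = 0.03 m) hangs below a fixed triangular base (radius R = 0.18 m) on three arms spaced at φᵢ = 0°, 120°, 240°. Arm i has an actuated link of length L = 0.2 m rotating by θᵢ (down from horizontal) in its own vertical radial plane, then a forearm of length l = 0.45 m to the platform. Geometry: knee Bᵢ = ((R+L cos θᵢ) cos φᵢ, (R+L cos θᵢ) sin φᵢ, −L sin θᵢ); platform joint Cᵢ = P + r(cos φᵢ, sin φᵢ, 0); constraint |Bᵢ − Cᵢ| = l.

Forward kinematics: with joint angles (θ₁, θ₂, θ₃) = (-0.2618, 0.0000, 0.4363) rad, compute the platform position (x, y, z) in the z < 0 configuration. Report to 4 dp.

(0.0546, 0.0472, -0.2903)

arm 1 at φ=0.0°: e+L cos θ1 = 0.3432;  S1 = (0.3432, 0.0000, 0.0518)
φ2=120.0°: virtual centre (-0.1750, 0.3031, 0.0000), radius l
S3 = (0.3313·cos240.0°, 0.3313·sin240.0°, -0.0845) = (-0.1656, -0.2869, -0.0845)
|S₂|²−|S₁|² = 0.0020;  |S₃|²−|S₁|² = -0.0036
[-1.0364 0.6062 -0.1035]·P = 0.0020;  [-1.0176 -0.5738 -0.2726]·P = -0.0036
det = 1.2115;  x = 0.0008+-0.1854z,  y = 0.0048+-0.1462z
into |P−S₁|² = l²: 1.0558z² + 0.0220z + -0.0826 = 0;  Δ = 0.3492;  z = -0.2903 or 0.2694 → z<0 root = -0.2903
x = 0.0546, y = 0.0472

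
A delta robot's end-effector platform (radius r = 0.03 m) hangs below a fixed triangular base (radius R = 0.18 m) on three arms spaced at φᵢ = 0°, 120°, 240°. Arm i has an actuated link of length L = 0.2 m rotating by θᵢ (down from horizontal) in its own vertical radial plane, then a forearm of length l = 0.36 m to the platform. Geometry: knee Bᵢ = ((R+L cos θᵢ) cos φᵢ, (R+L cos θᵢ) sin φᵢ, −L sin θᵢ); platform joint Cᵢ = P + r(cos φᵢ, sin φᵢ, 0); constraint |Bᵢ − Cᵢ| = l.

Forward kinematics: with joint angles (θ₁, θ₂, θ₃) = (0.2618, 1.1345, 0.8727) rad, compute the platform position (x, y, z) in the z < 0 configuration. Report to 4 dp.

φ1=0.0°: virtual centre (0.3432, 0.0000, -0.0518), radius l
arm 2 at φ=120.0°: (R−r)+L cos θ2 = 0.2345;  S2 = (-0.1173, 0.2031, -0.1813)
arm 3 at φ=240.0°: (R−r)+L cos θ3 = 0.2786;  S3 = (-0.1393, -0.2412, -0.1532)
|S₂|²−|S₁|² = -0.0326;  |S₃|²−|S₁|² = -0.0194
plane₁₂: -0.9209x+0.4062y+-0.2590z = -0.0326
det = 0.8362;  x = 0.0282+-0.2480z,  y = -0.0163+0.0754z
into |P−S₁|² = l²: 1.0672z² + 0.2573z + -0.0275 = 0;  Δ = 0.1834;  z = -0.3212 or 0.0801 → z<0 root = -0.3212
x = 0.1079, y = -0.0405

(0.1079, -0.0405, -0.3212)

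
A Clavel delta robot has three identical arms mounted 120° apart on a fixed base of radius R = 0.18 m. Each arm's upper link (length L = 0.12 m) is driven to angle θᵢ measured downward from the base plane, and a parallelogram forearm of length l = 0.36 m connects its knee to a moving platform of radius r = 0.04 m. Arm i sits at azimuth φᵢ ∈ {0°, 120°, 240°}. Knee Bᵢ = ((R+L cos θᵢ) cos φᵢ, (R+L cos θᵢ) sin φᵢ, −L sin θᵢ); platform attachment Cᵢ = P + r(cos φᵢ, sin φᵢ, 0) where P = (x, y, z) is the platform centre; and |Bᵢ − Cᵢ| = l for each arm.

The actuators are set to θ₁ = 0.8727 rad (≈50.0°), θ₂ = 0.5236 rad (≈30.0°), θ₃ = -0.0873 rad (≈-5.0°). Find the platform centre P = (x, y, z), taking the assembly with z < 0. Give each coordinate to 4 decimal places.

arm 1 at φ=0.0°: ρ1 = 0.2171;  O1 = (0.2171, 0.0000, -0.0919)
φ2=120.0°: virtual centre (-0.1220, 0.2112, -0.0600), radius l
φ3=240.0°: virtual centre (-0.1298, -0.2248, 0.0105), radius l
eliminate P² terms by subtracting sphere 1 from 2 and 3
linear system: -0.6782x+0.4225y = 0.0075−0.0639z; -0.6938x+-0.4495y = 0.0119−0.2048z
Cramer: x(z) = -0.0140+0.1927z;  y(z) = -0.0048+0.1582z
quadratic in z: (1.0621)z²+(0.0933)z+(-0.0677)=0, √Δ=0.5443 → z ∈ {-0.3001, 0.2123}; z = -0.3001 (taking z<0)
x = -0.0719, y = -0.0522

(-0.0719, -0.0522, -0.3001)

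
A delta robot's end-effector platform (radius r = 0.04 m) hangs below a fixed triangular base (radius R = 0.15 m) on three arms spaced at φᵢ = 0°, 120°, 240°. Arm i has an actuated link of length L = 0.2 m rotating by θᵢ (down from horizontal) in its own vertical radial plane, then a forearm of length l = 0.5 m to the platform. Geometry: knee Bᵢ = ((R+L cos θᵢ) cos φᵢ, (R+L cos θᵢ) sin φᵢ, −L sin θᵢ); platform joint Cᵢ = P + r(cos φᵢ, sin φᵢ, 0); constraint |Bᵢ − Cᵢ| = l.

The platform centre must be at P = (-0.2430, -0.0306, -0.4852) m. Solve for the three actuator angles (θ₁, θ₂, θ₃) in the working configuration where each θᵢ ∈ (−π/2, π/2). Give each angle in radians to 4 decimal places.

θ₁ = 1.3092, θ₂ = 0.4364, θ₃ = 0.2620

rotate P by −φ1: (-0.2430, -0.0306, -0.4852)
  A cos θ + B sin θ = C:  0.3530·cos θ + -0.4852·sin θ = -0.3774
  γ=atan2(-0.4852,0.3530)=-0.9418;  ψ=arccos(-0.6290)=2.2511;  θ1=γ+ψ≈1.3092
arm 2 (φ=120.0°): x'=0.0950, y'=0.2257
  A cos θ + B sin θ = C:  0.0150·cos θ + -0.4852·sin θ = -0.1915
  γ=atan2(-0.4852,0.0150)=-1.5399;  ψ=arccos(-0.3945)=1.9763;  θ2=γ+ψ≈0.4364
rotate P by −φ3: (0.1480, -0.1951, -0.4852)
  A=-0.0380, B=-0.4852, C=(l²−L²−A²−y'²−z²)/(2L)=-0.1624
  γ=atan2(-0.4852,-0.0380)=-1.6490;  ψ=arccos(-0.3336)=1.9109;  θ3=γ+ψ≈0.2620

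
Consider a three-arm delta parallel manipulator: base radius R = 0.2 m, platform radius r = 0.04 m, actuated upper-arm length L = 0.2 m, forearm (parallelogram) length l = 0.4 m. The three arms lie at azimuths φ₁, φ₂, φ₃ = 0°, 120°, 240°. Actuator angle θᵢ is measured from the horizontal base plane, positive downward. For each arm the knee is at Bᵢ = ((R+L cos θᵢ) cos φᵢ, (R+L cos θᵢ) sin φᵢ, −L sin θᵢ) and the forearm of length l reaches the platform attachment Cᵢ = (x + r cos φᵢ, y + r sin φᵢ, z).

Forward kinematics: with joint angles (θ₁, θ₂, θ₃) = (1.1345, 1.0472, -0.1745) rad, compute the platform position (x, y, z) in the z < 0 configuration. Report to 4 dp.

(-0.1008, -0.1451, -0.3217)

φ1=0.0°: virtual centre (0.2445, 0.0000, -0.1813), radius l
S2 = (0.2600·cos120.0°, 0.2600·sin120.0°, -0.1732) = (-0.1300, 0.2252, -0.1732)
φ3=240.0°: virtual centre (-0.1785, -0.3091, 0.0347), radius l
|S₂|²−|S₁|² = 0.0050;  |S₃|²−|S₁|² = 0.0360
linear system: -0.7490x+0.4503y = 0.0050−0.0161z; -0.8460x+-0.6183y = 0.0360−0.4320z
Cramer: x(z) = -0.0228+0.2423z;  y(z) = -0.0270+0.3672z
into |P−S₁|² = l²: 1.1935z² + 0.2132z + -0.0549 = 0;  Δ = 0.3078;  z = -0.3217 or 0.1431 → z<0 root = -0.3217
x = -0.1008, y = -0.1451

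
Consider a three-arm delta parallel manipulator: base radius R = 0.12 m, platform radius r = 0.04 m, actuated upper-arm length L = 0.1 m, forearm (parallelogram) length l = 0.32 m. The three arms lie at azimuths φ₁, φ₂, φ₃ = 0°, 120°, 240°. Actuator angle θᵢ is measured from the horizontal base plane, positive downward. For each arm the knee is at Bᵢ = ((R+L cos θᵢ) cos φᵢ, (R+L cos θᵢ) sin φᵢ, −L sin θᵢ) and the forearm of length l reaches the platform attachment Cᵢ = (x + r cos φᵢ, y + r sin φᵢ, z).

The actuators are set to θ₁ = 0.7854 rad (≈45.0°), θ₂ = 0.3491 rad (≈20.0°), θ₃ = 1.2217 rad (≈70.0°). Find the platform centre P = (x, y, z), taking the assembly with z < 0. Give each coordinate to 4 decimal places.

(0.0040, 0.1003, -0.3368)

arm 1 at φ=0.0°: (R−r)+L cos θ1 = 0.1507;  O1 = (0.1507, 0.0000, -0.0707)
φ2=120.0°: virtual centre (-0.0870, 0.1507, -0.0342), radius l
O3 = (0.1142·cos240.0°, 0.1142·sin240.0°, -0.0940) = (-0.0571, -0.0989, -0.0940)
|O₂|²−|O₁|² = 0.0037;  |O₃|²−|O₁|² = -0.0058
plane₁₂: -0.4754x+0.3013y+0.0730z = 0.0037
det = 0.2193;  x = 0.0047+0.0019z,  y = 0.0197+-0.2392z
into |P−O₁|² = l²: 1.0572z² + 0.1314z + -0.0757 = 0;  Δ = 0.3373;  z = -0.3368 or 0.2125 → z<0 root = -0.3368
x = 0.0040, y = 0.1003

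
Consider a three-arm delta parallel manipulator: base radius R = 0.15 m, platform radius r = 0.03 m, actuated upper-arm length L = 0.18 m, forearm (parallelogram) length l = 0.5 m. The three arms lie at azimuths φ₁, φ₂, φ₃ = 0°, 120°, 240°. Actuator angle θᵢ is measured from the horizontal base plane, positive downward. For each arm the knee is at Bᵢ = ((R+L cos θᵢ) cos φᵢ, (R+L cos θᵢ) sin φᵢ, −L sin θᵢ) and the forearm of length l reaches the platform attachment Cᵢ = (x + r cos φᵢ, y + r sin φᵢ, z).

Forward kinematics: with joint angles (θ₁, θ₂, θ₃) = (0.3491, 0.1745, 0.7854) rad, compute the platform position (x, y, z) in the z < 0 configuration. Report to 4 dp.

φ1=0.0°: virtual centre (0.2891, 0.0000, -0.0616), radius l
arm 2 at φ=120.0°: e+L cos θ2 = 0.2973;  centre 2 = (-0.1486, 0.2574, -0.0313)
centre 3 = (0.2473·cos240.0°, 0.2473·sin240.0°, -0.1273) = (-0.1236, -0.2141, -0.1273)
|centre ₂|²−|centre ₁|² = 0.0019;  |centre ₃|²−|centre ₁|² = -0.0100
plane₁₂: -0.8756x+0.5149y+0.0606z = 0.0019
Cramer: x(z) = 0.0054-0.0521z;  y(z) = 0.0130-0.2064z
into |P−centre ₁|² = l²: 1.0453z² + 0.1473z + -0.1655 = 0;  Δ = 0.7139;  z = -0.4746 or 0.3337 → z<0 root = -0.4746
x = 0.0302, y = 0.1110

(0.0302, 0.1110, -0.4746)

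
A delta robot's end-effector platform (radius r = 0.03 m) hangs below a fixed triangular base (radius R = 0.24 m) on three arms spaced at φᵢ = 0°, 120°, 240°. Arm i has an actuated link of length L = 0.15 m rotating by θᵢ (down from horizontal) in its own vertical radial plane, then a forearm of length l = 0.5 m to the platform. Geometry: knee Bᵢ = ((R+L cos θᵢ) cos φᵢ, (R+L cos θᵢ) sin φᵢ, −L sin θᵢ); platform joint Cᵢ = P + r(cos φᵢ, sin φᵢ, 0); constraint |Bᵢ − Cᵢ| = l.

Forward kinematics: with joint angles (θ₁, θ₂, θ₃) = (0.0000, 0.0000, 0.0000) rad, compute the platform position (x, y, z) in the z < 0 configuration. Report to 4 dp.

(0.0000, 0.0000, -0.3470)

φ1=0.0°: virtual centre (0.3600, 0.0000, 0.0000), radius l
centre 2 = (0.3600·cos120.0°, 0.3600·sin120.0°, 0.0000) = (-0.1800, 0.3118, 0.0000)
centre 3 = (0.3600·cos240.0°, 0.3600·sin240.0°, 0.0000) = (-0.1800, -0.3118, 0.0000)
eliminate P² terms by subtracting sphere 1 from 2 and 3
plane₁₂: -1.0800x+0.6235y+0.0000z = 0.0000
Cramer: x(z) = 0.0000+0.0000z;  y(z) = 0.0000+0.0000z
quadratic in z: (1.0000)z²+(0.0000)z+(-0.1204)=0, √Δ=0.6940 → z ∈ {-0.3470, 0.3470}; z = -0.3470 (taking z<0)
x = 0.0000, y = 0.0000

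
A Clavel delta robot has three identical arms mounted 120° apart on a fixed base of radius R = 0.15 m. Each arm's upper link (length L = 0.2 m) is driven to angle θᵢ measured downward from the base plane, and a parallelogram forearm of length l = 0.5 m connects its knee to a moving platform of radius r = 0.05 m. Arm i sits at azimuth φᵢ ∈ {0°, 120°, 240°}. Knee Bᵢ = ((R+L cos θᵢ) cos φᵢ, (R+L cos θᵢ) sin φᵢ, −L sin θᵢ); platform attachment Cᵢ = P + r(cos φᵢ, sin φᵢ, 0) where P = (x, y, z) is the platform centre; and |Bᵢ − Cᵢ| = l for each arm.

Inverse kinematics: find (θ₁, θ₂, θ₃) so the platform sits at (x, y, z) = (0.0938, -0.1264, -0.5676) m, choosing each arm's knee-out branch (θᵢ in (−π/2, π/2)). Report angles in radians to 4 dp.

arm 1 (φ=0.0°): x'=0.0938, y'=-0.1264
  A cos θ + B sin θ = C:  0.0062·cos θ + -0.5676·sin θ = -0.3205
  γ=atan2(-0.5676,0.0062)=-1.5599;  ψ=arccos(-0.5646)=2.1707;  θ1=γ+ψ≈0.6108
rotate P by −φ2: (-0.1564, -0.0180, -0.5676)
  A=0.2564, B=-0.5676, C=(l²−L²−A²−y'²−z²)/(2L)=-0.4455
  √(A²+B²)=0.6228;  θ2 = -1.1466+2.3680 ≈ 1.2214
φ3=240.0° → target in arm frame (0.0626, 0.1444)
  e−x'=0.0374;  (l²−L²−(e−x')²−y'²−z²)/2L = -0.3361
  γ=atan2(-0.5676,0.0374)=-1.5049;  ψ=arccos(-0.5908)=2.2029;  θ3=γ+ψ≈0.6979

θ₁ = 0.6108, θ₂ = 1.2214, θ₃ = 0.6979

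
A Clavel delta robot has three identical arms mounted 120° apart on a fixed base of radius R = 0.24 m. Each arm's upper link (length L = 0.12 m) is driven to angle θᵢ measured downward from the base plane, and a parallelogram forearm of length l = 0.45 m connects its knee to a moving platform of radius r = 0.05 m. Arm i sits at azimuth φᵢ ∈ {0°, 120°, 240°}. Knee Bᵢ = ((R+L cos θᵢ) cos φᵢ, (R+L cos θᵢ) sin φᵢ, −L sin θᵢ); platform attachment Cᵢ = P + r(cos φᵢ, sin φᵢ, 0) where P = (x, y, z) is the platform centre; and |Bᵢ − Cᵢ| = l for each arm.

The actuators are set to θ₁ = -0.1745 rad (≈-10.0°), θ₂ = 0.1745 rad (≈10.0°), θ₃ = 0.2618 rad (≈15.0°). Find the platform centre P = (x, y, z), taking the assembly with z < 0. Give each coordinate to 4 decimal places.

(0.0346, 0.0073, -0.3363)

φ1=0.0°: virtual centre (0.3082, 0.0000, 0.0208), radius l
centre 2 = (0.3082·cos120.0°, 0.3082·sin120.0°, -0.0208) = (-0.1541, 0.2669, -0.0208)
centre 3 = (0.3059·cos240.0°, 0.3059·sin240.0°, -0.0311) = (-0.1530, -0.2649, -0.0311)
subtract pairs → two planes through P
linear system: -0.9245x+0.5338y = 0.0000−-0.0833z; -0.9223x+-0.5299y = -0.0009−-0.1038z
det = 0.9822;  x = 0.0005+-0.1014z,  y = 0.0008+-0.0194z
quadratic in z: (1.0107)z²+(0.0207)z+(-0.1074)=0, √Δ=0.6592 → z ∈ {-0.3363, 0.3159}; z = -0.3363 (taking z<0)
x = 0.0346, y = 0.0073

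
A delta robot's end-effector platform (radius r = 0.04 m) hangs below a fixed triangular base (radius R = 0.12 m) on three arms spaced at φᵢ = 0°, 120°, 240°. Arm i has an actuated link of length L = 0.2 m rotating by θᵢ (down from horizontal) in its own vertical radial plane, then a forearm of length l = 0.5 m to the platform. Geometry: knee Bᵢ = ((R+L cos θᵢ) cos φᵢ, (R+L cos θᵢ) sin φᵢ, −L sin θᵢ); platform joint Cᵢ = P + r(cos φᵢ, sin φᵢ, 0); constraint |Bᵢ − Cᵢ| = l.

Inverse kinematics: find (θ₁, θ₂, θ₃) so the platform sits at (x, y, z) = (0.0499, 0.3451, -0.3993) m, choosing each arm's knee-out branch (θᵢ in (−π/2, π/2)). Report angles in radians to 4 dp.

θ₁ = 0.5237, θ₂ = -0.2617, θ₃ = 1.3962

φ1=0.0° → target in arm frame (0.0499, 0.3451)
  A cos θ + B sin θ = C:  0.0301·cos θ + -0.3993·sin θ = -0.1736
  γ=atan2(-0.3993,0.0301)=-1.4956;  ψ=arccos(-0.4335)=2.0192;  θ1=γ+ψ≈0.5237
arm 2 (φ=120.0°): x'=0.2739, y'=-0.2158
  A cos θ + B sin θ = C:  -0.1939·cos θ + -0.3993·sin θ = -0.0840
  θ2 = atan2(B,A) + arccos(C/0.4439) = -0.2617
rotate P by −φ3: (-0.3238, -0.1293, -0.3993)
  A=0.4038, B=-0.3993, C=(l²−L²−A²−y'²−z²)/(2L)=-0.3231
  θ3 = atan2(B,A) + arccos(C/0.5679) = 1.3962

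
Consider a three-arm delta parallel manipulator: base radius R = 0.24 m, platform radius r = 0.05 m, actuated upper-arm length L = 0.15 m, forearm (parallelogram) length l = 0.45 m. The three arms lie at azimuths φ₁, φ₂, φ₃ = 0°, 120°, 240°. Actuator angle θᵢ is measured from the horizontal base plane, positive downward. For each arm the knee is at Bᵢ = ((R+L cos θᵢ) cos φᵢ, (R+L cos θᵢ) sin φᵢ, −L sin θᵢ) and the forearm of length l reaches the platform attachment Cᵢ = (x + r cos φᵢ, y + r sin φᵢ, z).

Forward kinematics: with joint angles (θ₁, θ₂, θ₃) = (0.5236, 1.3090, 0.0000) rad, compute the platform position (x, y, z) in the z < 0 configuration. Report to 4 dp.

φ1=0.0°: virtual centre (0.3199, 0.0000, -0.0750), radius l
S2 = (0.2288·cos120.0°, 0.2288·sin120.0°, -0.1449) = (-0.1144, 0.1982, -0.1449)
S3 = (0.3400·cos240.0°, 0.3400·sin240.0°, 0.0000) = (-0.1700, -0.2944, 0.0000)
subtract pairs → two planes through P
plane₁₂: -0.8686x+0.3963y+-0.1398z = -0.0346
Cramer: x(z) = 0.0193-0.0254z;  y(z) = -0.0451+0.2970z
quadratic in z: (1.0888)z²+(0.1385)z+(-0.1045)=0, √Δ=0.6886 → z ∈ {-0.3798, 0.2526}; z = -0.3798 (taking z<0)
x = 0.0289, y = -0.1579

(0.0289, -0.1579, -0.3798)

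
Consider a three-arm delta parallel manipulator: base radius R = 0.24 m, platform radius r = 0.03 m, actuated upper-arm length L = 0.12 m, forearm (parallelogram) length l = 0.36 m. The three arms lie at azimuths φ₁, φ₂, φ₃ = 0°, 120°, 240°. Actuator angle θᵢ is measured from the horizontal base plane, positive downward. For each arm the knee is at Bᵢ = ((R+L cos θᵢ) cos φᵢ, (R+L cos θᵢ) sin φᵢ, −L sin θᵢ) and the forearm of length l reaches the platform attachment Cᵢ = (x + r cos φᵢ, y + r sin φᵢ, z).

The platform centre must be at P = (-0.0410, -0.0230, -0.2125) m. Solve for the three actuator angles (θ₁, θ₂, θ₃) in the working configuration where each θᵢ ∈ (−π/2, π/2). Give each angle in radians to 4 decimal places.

rotate P by −φ1: (-0.0410, -0.0230, -0.2125)
  e−x'=0.2510;  (l²−L²−(e−x')²−y'²−z²)/2L = 0.0271
  γ=atan2(-0.2125,0.2510)=-0.7025;  ψ=arccos(0.0825)=1.4882;  θ1=γ+ψ≈0.7857
rotate P by −φ2: (0.0006, 0.0470, -0.2125)
  A cos θ + B sin θ = C:  0.2094·cos θ + -0.2125·sin θ = 0.0999
  √(A²+B²)=0.2983;  θ2 = -0.7927+1.2293 ≈ 0.4366
arm 3 (φ=240.0°): x'=0.0404, y'=-0.0240
  A=0.1696, B=-0.2125, C=(l²−L²−A²−y'²−z²)/(2L)=0.1696
  γ=atan2(-0.2125,0.1696)=-0.8973;  ψ=arccos(0.6239)=0.8971;  θ3=γ+ψ≈-0.0002

θ₁ = 0.7857, θ₂ = 0.4366, θ₃ = -0.0002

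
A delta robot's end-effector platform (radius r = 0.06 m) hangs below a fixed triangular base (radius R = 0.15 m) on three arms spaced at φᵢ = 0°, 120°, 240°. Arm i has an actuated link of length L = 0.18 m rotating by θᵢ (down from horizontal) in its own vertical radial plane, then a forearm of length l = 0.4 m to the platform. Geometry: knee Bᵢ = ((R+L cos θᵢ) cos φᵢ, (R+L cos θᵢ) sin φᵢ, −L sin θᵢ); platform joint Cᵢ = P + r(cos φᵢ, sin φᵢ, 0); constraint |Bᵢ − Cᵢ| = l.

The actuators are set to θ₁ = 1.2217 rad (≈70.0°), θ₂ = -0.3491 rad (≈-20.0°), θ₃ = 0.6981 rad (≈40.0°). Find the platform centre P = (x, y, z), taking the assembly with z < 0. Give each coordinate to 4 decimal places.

φ1=0.0°: virtual centre (0.1516, 0.0000, -0.1691), radius l
arm 2 at φ=120.0°: e+L cos θ2 = 0.2591;  centre 2 = (-0.1296, 0.2244, 0.0616)
centre 3 = (0.2279·cos240.0°, 0.2279·sin240.0°, -0.1157) = (-0.1139, -0.1974, -0.1157)
|centre ₂|²−|centre ₁|² = 0.0194;  |centre ₃|²−|centre ₁|² = 0.0137
[-0.5623 0.4488 0.4614]·P = 0.0194;  [-0.5310 -0.3947 0.1069]·P = 0.0137
det = 0.4603;  x = -0.0300+0.4999z,  y = 0.0056+-0.4018z
sphere 1 gives Az²+Bz+C=0 with A=1.4113, B=0.1523, C=-0.0984;  B²−4AC=0.5786;  roots -0.3234, 0.2155;  negative root z = -0.3234
x = -0.1917, y = 0.1355

(-0.1917, 0.1355, -0.3234)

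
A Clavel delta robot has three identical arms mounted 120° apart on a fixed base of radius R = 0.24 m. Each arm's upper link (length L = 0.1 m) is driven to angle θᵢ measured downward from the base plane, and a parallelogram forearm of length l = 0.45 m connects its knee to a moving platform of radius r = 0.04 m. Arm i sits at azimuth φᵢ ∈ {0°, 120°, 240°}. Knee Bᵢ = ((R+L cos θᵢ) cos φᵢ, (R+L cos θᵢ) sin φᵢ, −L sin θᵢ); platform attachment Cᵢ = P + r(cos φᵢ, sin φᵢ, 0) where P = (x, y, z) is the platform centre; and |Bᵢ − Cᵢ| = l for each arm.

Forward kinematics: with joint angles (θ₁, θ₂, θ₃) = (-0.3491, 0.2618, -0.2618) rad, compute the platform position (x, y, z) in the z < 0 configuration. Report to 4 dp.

(0.0239, -0.0327, -0.3243)

φ1=0.0°: virtual centre (0.2940, 0.0000, 0.0342), radius l
centre 2 = (0.2966·cos120.0°, 0.2966·sin120.0°, -0.0259) = (-0.1483, 0.2569, -0.0259)
arm 3 at φ=240.0°: e+L cos θ3 = 0.2966;  centre 3 = (-0.1483, -0.2569, 0.0259)
subtract pairs → two planes through P
linear system: -0.8845x+0.5137y = 0.0010−-0.1202z; -0.8845x+-0.5137y = 0.0010−-0.0166z
det = 0.9088;  x = -0.0012+-0.0773z,  y = 0.0000+0.1008z
into |P−centre ₁|² = l²: 1.0161z² + -0.0228z + -0.1142 = 0;  Δ = 0.4647;  z = -0.3243 or 0.3466 → z<0 root = -0.3243
x = 0.0239, y = -0.0327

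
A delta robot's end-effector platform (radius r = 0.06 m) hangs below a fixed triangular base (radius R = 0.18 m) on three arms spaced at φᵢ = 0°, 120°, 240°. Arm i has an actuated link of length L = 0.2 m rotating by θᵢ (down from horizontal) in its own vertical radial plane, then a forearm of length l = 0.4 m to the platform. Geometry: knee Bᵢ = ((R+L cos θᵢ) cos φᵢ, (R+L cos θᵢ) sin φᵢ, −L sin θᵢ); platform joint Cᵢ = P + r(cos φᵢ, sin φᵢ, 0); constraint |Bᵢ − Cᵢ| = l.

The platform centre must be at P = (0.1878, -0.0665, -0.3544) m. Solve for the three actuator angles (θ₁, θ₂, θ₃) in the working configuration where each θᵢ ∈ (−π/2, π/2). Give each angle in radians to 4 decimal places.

arm 1 (φ=0.0°): x'=0.1878, y'=-0.0665
  A cos θ + B sin θ = C:  -0.0678·cos θ + -0.3544·sin θ = -0.0365
  θ1 = atan2(B,A) + arccos(C/0.3608) = -0.0876
arm 2 (φ=120.0°): x'=-0.1515, y'=-0.1294
  A cos θ + B sin θ = C:  0.2715·cos θ + -0.3544·sin θ = -0.2401
  θ2 = atan2(B,A) + arccos(C/0.4464) = 1.2216
φ3=240.0° → target in arm frame (-0.0363, 0.1959)
  A cos θ + B sin θ = C:  0.1563·cos θ + -0.3544·sin θ = -0.1710
  γ=atan2(-0.3544,0.1563)=-1.1554;  ψ=arccos(-0.4415)=2.0281;  θ3=γ+ψ≈0.8727

θ₁ = -0.0876, θ₂ = 1.2216, θ₃ = 0.8727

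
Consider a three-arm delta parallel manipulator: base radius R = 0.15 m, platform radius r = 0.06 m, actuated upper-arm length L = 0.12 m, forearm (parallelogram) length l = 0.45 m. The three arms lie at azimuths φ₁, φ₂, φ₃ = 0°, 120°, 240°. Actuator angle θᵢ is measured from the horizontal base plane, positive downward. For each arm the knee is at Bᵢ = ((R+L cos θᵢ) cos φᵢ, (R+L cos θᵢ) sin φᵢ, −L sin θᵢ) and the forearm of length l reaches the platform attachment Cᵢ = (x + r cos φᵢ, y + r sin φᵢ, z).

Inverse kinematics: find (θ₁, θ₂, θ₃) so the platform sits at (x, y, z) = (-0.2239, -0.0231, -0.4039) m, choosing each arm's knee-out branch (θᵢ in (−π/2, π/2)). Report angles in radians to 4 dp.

θ₁ = 1.3087, θ₂ = 0.1741, θ₃ = -0.0002

φ1=0.0° → target in arm frame (-0.2239, -0.0231)
  A cos θ + B sin θ = C:  0.3139·cos θ + -0.4039·sin θ = -0.3088
  γ=atan2(-0.4039,0.3139)=-0.9101;  ψ=arccos(-0.6036)=2.2188;  θ1=γ+ψ≈1.3087
rotate P by −φ2: (0.0919, 0.2055, -0.4039)
  A cos θ + B sin θ = C:  -0.0019·cos θ + -0.4039·sin θ = -0.0719
  √(A²+B²)=0.4039;  θ2 = -1.5756+1.7497 ≈ 0.1741
φ3=240.0° → target in arm frame (0.1320, -0.1824)
  e−x'=-0.0420;  (l²−L²−(e−x')²−y'²−z²)/2L = -0.0419
  √(A²+B²)=0.4061;  θ3 = -1.6743+1.6741 ≈ -0.0002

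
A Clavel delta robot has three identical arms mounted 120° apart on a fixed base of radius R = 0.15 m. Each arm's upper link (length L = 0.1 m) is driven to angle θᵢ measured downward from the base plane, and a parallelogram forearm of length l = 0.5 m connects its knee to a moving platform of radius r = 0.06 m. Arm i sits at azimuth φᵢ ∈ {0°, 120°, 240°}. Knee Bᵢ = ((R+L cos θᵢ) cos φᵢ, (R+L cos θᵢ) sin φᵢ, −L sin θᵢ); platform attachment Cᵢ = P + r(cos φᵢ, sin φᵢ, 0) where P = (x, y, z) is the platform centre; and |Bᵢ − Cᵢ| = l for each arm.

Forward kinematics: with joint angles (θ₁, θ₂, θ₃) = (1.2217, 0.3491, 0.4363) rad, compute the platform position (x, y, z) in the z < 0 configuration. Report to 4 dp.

(-0.1557, 0.0131, -0.5081)

centre 1 = (0.1242·cos0.0°, 0.1242·sin0.0°, -0.0940) = (0.1242, 0.0000, -0.0940)
φ2=120.0°: virtual centre (-0.0920, 0.1593, -0.0342), radius l
arm 3 at φ=240.0°: ρ3 = 0.1806;  centre 3 = (-0.0903, -0.1564, -0.0423)
|centre ₂|²−|centre ₁|² = 0.0108;  |centre ₃|²−|centre ₁|² = 0.0102
plane₁₂: -0.4324x+0.3186y+0.1195z = 0.0108
Cramer: x(z) = -0.0243+0.2586z;  y(z) = 0.0008-0.0241z
sphere 1 gives Az²+Bz+C=0 with A=1.0675, B=0.1111, C=-0.2191;  B²−4AC=0.9480;  roots -0.5081, 0.4040;  negative root z = -0.5081
x = -0.1557, y = 0.0131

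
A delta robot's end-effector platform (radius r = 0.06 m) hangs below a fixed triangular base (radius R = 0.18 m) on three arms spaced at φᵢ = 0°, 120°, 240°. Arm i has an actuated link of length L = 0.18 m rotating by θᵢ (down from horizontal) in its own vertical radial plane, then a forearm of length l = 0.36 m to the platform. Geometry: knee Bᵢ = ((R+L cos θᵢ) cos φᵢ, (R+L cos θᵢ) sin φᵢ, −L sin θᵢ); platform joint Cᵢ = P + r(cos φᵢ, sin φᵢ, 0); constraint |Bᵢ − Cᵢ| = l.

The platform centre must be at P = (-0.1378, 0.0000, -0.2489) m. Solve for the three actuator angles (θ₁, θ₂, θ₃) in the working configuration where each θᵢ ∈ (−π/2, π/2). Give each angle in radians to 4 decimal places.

θ₁ = 1.0473, θ₂ = 0.0000, θ₃ = 0.0000

φ1=0.0° → target in arm frame (-0.1378, 0.0000)
  A cos θ + B sin θ = C:  0.2578·cos θ + -0.2489·sin θ = -0.0867
  √(A²+B²)=0.3583;  θ1 = -0.7678+1.8152 ≈ 1.0473
rotate P by −φ2: (0.0689, 0.1193, -0.2489)
  A cos θ + B sin θ = C:  0.0511·cos θ + -0.2489·sin θ = 0.0511
  θ2 = atan2(B,A) + arccos(C/0.2541) = 0.0000
φ3=240.0° → target in arm frame (0.0689, -0.1193)
  e−x'=0.0511;  (l²−L²−(e−x')²−y'²−z²)/2L = 0.0511
  θ3 = atan2(B,A) + arccos(C/0.2541) = 0.0000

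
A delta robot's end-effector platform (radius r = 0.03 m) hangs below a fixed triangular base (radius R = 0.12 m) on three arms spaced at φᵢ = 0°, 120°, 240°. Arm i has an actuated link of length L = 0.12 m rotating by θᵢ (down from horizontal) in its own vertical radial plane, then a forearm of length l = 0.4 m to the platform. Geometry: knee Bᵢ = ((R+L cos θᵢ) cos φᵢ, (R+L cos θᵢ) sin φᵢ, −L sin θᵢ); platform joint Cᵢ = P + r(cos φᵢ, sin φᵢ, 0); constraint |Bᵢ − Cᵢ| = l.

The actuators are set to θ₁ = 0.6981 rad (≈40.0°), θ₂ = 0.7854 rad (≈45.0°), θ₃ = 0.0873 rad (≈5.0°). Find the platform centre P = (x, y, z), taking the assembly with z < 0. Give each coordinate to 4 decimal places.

arm 1 at φ=0.0°: e+L cos θ1 = 0.1819;  centre 1 = (0.1819, 0.0000, -0.0771)
φ2=120.0°: virtual centre (-0.0874, 0.1514, -0.0849), radius l
centre 3 = (0.2095·cos240.0°, 0.2095·sin240.0°, -0.0105) = (-0.1048, -0.1815, -0.0105)
|centre ₂|²−|centre ₁|² = -0.0013;  |centre ₃|²−|centre ₁|² = 0.0050
linear system: -0.5387x+0.3029y = -0.0013−-0.0154z; -0.5734x+-0.3629y = 0.0050−0.1333z
det = 0.3692;  x = -0.0028+0.0942z,  y = -0.0092+0.2186z
quadratic in z: (1.0566)z²+(0.1154)z+(-0.1198)=0, √Δ=0.7210 → z ∈ {-0.3958, 0.2865}; z = -0.3958 (taking z<0)
x = -0.0401, y = -0.0957

(-0.0401, -0.0957, -0.3958)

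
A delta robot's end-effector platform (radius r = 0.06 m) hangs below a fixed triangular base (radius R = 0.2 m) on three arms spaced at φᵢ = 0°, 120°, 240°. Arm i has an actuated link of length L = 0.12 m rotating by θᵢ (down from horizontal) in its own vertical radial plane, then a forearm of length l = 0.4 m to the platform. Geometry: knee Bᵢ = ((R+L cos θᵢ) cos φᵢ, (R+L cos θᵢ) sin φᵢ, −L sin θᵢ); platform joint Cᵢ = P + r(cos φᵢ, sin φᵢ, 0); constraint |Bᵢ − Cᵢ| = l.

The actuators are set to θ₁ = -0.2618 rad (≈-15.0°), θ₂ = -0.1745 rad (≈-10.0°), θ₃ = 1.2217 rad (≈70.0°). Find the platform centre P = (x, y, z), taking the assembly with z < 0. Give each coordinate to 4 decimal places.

(0.0910, 0.1442, -0.3036)

φ1=0.0°: virtual centre (0.2559, 0.0000, 0.0311), radius l
O2 = (0.2582·cos120.0°, 0.2582·sin120.0°, 0.0208) = (-0.1291, 0.2236, 0.0208)
arm 3 at φ=240.0°: e+L cos θ3 = 0.1810;  O3 = (-0.0905, -0.1568, -0.1128)
eliminate P² terms by subtracting sphere 1 from 2 and 3
plane₁₂: -0.7700x+0.4472y+-0.0204z = 0.0006
det = 0.5513;  x = 0.0166+-0.2449z,  y = 0.0301+-0.3761z
sphere 1 gives Az²+Bz+C=0 with A=1.2014, B=0.0325, C=-0.1009;  B²−4AC=0.4859;  roots -0.3036, 0.2766;  negative root z = -0.3036
x = 0.0910, y = 0.1442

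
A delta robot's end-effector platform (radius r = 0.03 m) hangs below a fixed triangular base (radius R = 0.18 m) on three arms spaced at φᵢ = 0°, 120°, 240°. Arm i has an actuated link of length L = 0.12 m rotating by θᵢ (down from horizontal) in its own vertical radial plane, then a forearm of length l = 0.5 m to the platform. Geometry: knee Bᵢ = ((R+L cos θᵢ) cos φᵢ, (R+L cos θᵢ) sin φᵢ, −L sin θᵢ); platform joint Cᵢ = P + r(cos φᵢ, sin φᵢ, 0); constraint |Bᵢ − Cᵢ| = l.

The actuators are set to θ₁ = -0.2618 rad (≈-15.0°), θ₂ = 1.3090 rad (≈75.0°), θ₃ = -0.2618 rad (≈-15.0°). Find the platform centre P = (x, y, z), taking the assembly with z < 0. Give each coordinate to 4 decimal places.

(0.1144, -0.1982, -0.4023)

centre 1 = (0.2659·cos0.0°, 0.2659·sin0.0°, 0.0311) = (0.2659, 0.0000, 0.0311)
arm 2 at φ=120.0°: ρ2 = 0.1811;  centre 2 = (-0.0905, 0.1568, -0.1159)
φ3=240.0°: virtual centre (-0.1330, -0.2303, 0.0311), radius l
eliminate P² terms by subtracting sphere 1 from 2 and 3
[-0.7129 0.3136 -0.2939]·P = -0.0255;  [-0.7977 -0.4606 0.0000]·P = 0.0000
Cramer: x(z) = 0.0203-0.2340z;  y(z) = -0.0351+0.4053z
into |P−centre ₁|² = l²: 1.2191z² + 0.0244z + -0.1875 = 0;  Δ = 0.9147;  z = -0.4023 or 0.3823 → z<0 root = -0.4023
x = 0.1144, y = -0.1982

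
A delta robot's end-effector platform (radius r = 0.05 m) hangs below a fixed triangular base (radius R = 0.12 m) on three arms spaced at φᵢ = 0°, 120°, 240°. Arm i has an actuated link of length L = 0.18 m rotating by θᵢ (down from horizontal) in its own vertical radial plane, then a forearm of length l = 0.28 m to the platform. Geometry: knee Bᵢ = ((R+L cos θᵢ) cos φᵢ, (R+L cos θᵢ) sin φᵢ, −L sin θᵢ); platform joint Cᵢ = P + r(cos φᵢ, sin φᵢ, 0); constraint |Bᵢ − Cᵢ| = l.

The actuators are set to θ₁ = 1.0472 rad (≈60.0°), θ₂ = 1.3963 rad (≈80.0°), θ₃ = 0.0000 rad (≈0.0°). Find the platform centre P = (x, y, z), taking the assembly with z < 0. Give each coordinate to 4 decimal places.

(-0.0285, -0.1789, -0.2601)

O1 = (0.1600·cos0.0°, 0.1600·sin0.0°, -0.1559) = (0.1600, 0.0000, -0.1559)
arm 2 at φ=120.0°: e+L cos θ2 = 0.1013;  O2 = (-0.0506, 0.0877, -0.1773)
arm 3 at φ=240.0°: e+L cos θ3 = 0.2500;  O3 = (-0.1250, -0.2165, 0.0000)
subtract pairs → two planes through P
linear system: -0.4212x+0.1754y = -0.0082−-0.0428z; -0.5700x+-0.4330y = 0.0126−0.3118z
Cramer: x(z) = 0.0048+0.1281z;  y(z) = -0.0354+0.5514z
quadratic in z: (1.3205)z²+(0.2330)z+(-0.0288)=0, √Δ=0.4541 → z ∈ {-0.2601, 0.0837}; z = -0.2601 (taking z<0)
x = -0.0285, y = -0.1789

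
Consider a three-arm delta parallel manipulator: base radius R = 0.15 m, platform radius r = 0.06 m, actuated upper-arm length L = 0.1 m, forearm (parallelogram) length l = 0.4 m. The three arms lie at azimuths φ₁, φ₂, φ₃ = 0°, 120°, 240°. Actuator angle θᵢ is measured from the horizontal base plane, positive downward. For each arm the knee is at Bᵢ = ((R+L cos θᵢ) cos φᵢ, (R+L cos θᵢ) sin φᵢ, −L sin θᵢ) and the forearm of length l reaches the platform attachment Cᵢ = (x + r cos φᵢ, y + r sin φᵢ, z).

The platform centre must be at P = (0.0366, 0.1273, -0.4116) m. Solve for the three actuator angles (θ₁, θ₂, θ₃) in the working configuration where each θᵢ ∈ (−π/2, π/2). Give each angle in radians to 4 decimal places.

rotate P by −φ1: (0.0366, 0.1273, -0.4116)
  A=0.0534, B=-0.4116, C=(l²−L²−A²−y'²−z²)/(2L)=-0.1924
  γ=atan2(-0.4116,0.0534)=-1.4418;  ψ=arccos(-0.4635)=2.0527;  θ1=γ+ψ≈0.6109
arm 2 (φ=120.0°): x'=0.0919, y'=-0.0953
  e−x'=-0.0019;  (l²−L²−(e−x')²−y'²−z²)/2L = -0.1425
  γ=atan2(-0.4116,-0.0019)=-1.5755;  ψ=arccos(-0.3463)=1.9244;  θ2=γ+ψ≈0.3489
arm 3 (φ=240.0°): x'=-0.1285, y'=-0.0320
  A cos θ + B sin θ = C:  0.2185·cos θ + -0.4116·sin θ = -0.3410
  θ3 = atan2(B,A) + arccos(C/0.4660) = 1.3089

θ₁ = 0.6109, θ₂ = 0.3489, θ₃ = 1.3089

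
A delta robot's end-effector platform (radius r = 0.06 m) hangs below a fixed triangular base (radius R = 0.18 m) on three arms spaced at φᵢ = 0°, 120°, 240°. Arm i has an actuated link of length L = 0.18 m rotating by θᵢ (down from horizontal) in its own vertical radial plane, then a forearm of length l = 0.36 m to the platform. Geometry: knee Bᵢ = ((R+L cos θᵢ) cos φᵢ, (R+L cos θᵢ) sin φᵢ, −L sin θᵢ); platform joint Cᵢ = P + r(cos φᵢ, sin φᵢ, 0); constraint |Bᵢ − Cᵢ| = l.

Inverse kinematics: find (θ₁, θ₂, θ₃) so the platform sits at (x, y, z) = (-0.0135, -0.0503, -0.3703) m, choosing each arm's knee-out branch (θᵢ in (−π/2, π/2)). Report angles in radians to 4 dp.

arm 1 (φ=0.0°): x'=-0.0135, y'=-0.0503
  A=0.1335, B=-0.3703, C=(l²−L²−A²−y'²−z²)/(2L)=-0.1674
  θ1 = atan2(B,A) + arccos(C/0.3936) = 0.7854
arm 2 (φ=120.0°): x'=-0.0368, y'=0.0368
  e−x'=0.1568;  (l²−L²−(e−x')²−y'²−z²)/2L = -0.1830
  γ=atan2(-0.3703,0.1568)=-1.1702;  ψ=arccos(-0.4550)=2.0432;  θ2=γ+ψ≈0.8729
φ3=240.0° → target in arm frame (0.0503, 0.0135)
  A=0.0697, B=-0.3703, C=(l²−L²−A²−y'²−z²)/(2L)=-0.1249
  γ=atan2(-0.3703,0.0697)=-1.3848;  ψ=arccos(-0.3314)=1.9086;  θ3=γ+ψ≈0.5239

θ₁ = 0.7854, θ₂ = 0.8729, θ₃ = 0.5239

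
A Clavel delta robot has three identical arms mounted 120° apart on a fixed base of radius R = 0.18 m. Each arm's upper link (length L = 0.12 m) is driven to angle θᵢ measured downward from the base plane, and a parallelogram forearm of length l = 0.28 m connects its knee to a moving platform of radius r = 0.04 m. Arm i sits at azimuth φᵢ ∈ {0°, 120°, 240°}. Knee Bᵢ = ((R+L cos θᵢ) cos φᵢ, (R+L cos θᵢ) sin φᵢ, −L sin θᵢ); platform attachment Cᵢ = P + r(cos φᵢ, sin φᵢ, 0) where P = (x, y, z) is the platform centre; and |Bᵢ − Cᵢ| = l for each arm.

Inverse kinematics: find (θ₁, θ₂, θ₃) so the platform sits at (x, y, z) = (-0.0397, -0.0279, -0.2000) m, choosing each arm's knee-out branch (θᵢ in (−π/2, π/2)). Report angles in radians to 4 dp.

arm 1 (φ=0.0°): x'=-0.0397, y'=-0.0279
  A cos θ + B sin θ = C:  0.1797·cos θ + -0.2000·sin θ = -0.0378
  √(A²+B²)=0.2689;  θ1 = -0.8388+1.7118 ≈ 0.8730
φ2=120.0° → target in arm frame (-0.0043, 0.0483)
  A cos θ + B sin θ = C:  0.1443·cos θ + -0.2000·sin θ = 0.0035
  γ=atan2(-0.2000,0.1443)=-0.9457;  ψ=arccos(0.0142)=1.5566;  θ2=γ+ψ≈0.6109
rotate P by −φ3: (0.0440, -0.0204, -0.2000)
  A=0.0960, B=-0.2000, C=(l²−L²−A²−y'²−z²)/(2L)=0.0599
  θ3 = atan2(B,A) + arccos(C/0.2218) = 0.1742

θ₁ = 0.8730, θ₂ = 0.6109, θ₃ = 0.1742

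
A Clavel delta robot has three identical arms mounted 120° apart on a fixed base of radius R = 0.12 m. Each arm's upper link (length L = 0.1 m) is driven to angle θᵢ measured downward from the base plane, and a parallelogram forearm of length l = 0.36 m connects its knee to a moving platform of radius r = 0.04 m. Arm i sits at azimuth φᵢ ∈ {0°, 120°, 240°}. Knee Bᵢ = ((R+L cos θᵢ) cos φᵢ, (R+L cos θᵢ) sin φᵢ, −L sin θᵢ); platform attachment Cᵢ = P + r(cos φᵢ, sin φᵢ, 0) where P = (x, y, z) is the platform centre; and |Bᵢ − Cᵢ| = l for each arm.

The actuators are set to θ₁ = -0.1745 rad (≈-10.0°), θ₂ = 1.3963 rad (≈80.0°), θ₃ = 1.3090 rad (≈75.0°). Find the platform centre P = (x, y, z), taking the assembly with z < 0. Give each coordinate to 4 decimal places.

centre 1 = (0.1785·cos0.0°, 0.1785·sin0.0°, 0.0174) = (0.1785, 0.0000, 0.0174)
centre 2 = (0.0974·cos120.0°, 0.0974·sin120.0°, -0.0985) = (-0.0487, 0.0843, -0.0985)
centre 3 = (0.1059·cos240.0°, 0.1059·sin240.0°, -0.0966) = (-0.0529, -0.0917, -0.0966)
subtract pairs → two planes through P
linear system: -0.4543x+0.1686y = -0.0130−-0.2317z; -0.4628x+-0.1834y = -0.0116−-0.2279z
det = 0.1614;  x = 0.0269+-0.5015z,  y = -0.0045+0.0229z
sphere 1 gives Az²+Bz+C=0 with A=1.2520, B=0.1171, C=-0.1063;  B²−4AC=0.5461;  roots -0.3419, 0.2483;  negative root z = -0.3419
x = 0.1983, y = -0.0123

(0.1983, -0.0123, -0.3419)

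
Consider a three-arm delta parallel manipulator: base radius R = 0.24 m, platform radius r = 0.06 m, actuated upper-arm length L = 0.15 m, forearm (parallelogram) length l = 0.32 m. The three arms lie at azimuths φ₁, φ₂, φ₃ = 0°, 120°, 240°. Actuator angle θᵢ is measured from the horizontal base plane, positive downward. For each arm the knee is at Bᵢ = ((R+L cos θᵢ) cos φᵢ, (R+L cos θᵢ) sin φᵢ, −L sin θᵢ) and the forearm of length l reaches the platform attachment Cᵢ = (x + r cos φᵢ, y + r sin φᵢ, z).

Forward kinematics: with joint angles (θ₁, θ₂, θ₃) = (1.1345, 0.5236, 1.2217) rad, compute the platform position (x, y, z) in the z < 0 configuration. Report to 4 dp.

centre 1 = (0.2434·cos0.0°, 0.2434·sin0.0°, -0.1359) = (0.2434, 0.0000, -0.1359)
arm 2 at φ=120.0°: e+L cos θ2 = 0.3099;  centre 2 = (-0.1550, 0.2684, -0.0750)
centre 3 = (0.2313·cos240.0°, 0.2313·sin240.0°, -0.1410) = (-0.1157, -0.2003, -0.1410)
|centre ₂|²−|centre ₁|² = 0.0239;  |centre ₃|²−|centre ₁|² = -0.0043
plane₁₂: -0.7967x+0.5368y+0.1219z = 0.0239
det = 0.7046;  x = -0.0103+0.0617z,  y = 0.0293+-0.1355z
into |P−centre ₁|² = l²: 1.0222z² + 0.2327z + -0.0187 = 0;  Δ = 0.1306;  z = -0.2906 or 0.0630 → z<0 root = -0.2906
x = -0.0282, y = 0.0687

(-0.0282, 0.0687, -0.2906)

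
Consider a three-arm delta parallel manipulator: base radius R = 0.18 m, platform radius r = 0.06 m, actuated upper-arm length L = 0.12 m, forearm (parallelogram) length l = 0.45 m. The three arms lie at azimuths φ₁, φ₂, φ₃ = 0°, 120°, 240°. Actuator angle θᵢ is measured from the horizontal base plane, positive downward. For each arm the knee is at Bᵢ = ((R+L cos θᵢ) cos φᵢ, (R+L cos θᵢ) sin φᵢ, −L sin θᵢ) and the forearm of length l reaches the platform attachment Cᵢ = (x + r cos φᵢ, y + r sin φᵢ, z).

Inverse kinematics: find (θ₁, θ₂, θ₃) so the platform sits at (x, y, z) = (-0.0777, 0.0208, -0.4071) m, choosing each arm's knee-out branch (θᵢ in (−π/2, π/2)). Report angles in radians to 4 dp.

arm 1 (φ=0.0°): x'=-0.0777, y'=0.0208
  A=0.1977, B=-0.4071, C=(l²−L²−A²−y'²−z²)/(2L)=-0.0715
  γ=atan2(-0.4071,0.1977)=-1.1187;  ψ=arccos(-0.1579)=1.7293;  θ1=γ+ψ≈0.6106
φ2=120.0° → target in arm frame (0.0569, 0.0569)
  A cos θ + B sin θ = C:  0.0631·cos θ + -0.4071·sin θ = 0.0631
  γ=atan2(-0.4071,0.0631)=-1.4169;  ψ=arccos(0.1532)=1.4170;  θ2=γ+ψ≈0.0001
φ3=240.0° → target in arm frame (0.0208, -0.0777)
  A=0.0992, B=-0.4071, C=(l²−L²−A²−y'²−z²)/(2L)=0.0271
  γ=atan2(-0.4071,0.0992)=-1.3319;  ψ=arccos(0.0646)=1.5061;  θ3=γ+ψ≈0.1742

θ₁ = 0.6106, θ₂ = 0.0001, θ₃ = 0.1742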